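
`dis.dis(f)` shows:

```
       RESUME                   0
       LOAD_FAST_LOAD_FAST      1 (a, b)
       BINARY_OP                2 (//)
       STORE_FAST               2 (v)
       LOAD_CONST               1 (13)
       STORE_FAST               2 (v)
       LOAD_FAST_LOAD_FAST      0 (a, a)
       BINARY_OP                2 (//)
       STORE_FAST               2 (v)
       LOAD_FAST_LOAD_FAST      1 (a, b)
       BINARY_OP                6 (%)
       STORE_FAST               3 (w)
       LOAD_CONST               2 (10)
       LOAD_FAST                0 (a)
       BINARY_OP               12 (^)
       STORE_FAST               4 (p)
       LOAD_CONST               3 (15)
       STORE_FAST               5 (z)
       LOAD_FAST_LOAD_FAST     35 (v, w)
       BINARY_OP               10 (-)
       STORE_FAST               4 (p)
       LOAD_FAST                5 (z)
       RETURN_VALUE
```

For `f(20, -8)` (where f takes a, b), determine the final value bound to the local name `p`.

LOAD_FAST_LOAD_FAST a,b → push 20,-8. Stack: [20, -8]
BINARY_OP // → 20 // -8 = -3. Stack: [-3]
STORE_FAST v → v=-3. Stack: []
LOAD_CONST → push 13. Stack: [13]
STORE_FAST v → v=13. Stack: []
LOAD_FAST_LOAD_FAST a,a → push 20,20. Stack: [20, 20]
BINARY_OP // → 20 // 20 = 1. Stack: [1]
STORE_FAST v → v=1. Stack: []
LOAD_FAST_LOAD_FAST a,b → push 20,-8. Stack: [20, -8]
BINARY_OP % → 20 % -8 = -4. Stack: [-4]
STORE_FAST w → w=-4. Stack: []
LOAD_CONST → push 10. Stack: [10]
LOAD_FAST a → push 20. Stack: [10, 20]
BINARY_OP ^ → 10 ^ 20 = 30. Stack: [30]
STORE_FAST p → p=30. Stack: []
LOAD_CONST → push 15. Stack: [15]
STORE_FAST z → z=15. Stack: []
LOAD_FAST_LOAD_FAST v,w → push 1,-4. Stack: [1, -4]
BINARY_OP - → 1 - -4 = 5. Stack: [5]
STORE_FAST p → p=5. Stack: []
LOAD_FAST z → push 15. Stack: [15]
RETURN_VALUE → return 15.

5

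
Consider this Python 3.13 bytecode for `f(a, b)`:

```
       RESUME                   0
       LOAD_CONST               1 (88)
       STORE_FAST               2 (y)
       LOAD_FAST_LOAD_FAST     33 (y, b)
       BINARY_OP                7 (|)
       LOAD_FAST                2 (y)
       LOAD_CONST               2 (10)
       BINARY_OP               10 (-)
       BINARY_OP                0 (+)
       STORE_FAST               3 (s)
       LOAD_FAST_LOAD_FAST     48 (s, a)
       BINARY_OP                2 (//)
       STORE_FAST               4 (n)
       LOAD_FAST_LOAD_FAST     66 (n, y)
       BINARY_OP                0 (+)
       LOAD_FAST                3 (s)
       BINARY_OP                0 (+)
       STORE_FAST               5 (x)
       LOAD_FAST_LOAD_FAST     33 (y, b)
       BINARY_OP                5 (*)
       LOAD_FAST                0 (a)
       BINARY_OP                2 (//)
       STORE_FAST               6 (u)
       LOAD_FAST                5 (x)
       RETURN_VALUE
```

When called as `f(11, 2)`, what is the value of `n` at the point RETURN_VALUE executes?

LOAD_CONST → push 88. Stack: [88]
STORE_FAST y → y=88. Stack: []
LOAD_FAST_LOAD_FAST y,b → push 88,2. Stack: [88, 2]
BINARY_OP | → 88 | 2 = 90. Stack: [90]
LOAD_FAST y → push 88. Stack: [90, 88]
LOAD_CONST → push 10. Stack: [90, 88, 10]
BINARY_OP - → 88 - 10 = 78. Stack: [90, 78]
BINARY_OP + → 90 + 78 = 168. Stack: [168]
STORE_FAST s → s=168. Stack: []
LOAD_FAST_LOAD_FAST s,a → push 168,11. Stack: [168, 11]
BINARY_OP // → 168 // 11 = 15. Stack: [15]
STORE_FAST n → n=15. Stack: []
LOAD_FAST_LOAD_FAST n,y → push 15,88. Stack: [15, 88]
BINARY_OP + → 15 + 88 = 103. Stack: [103]
LOAD_FAST s → push 168. Stack: [103, 168]
BINARY_OP + → 103 + 168 = 271. Stack: [271]
STORE_FAST x → x=271. Stack: []
LOAD_FAST_LOAD_FAST y,b → push 88,2. Stack: [88, 2]
BINARY_OP * → 88 * 2 = 176. Stack: [176]
LOAD_FAST a → push 11. Stack: [176, 11]
BINARY_OP // → 176 // 11 = 16. Stack: [16]
STORE_FAST u → u=16. Stack: []
LOAD_FAST x → push 271. Stack: [271]
RETURN_VALUE → return 271.

15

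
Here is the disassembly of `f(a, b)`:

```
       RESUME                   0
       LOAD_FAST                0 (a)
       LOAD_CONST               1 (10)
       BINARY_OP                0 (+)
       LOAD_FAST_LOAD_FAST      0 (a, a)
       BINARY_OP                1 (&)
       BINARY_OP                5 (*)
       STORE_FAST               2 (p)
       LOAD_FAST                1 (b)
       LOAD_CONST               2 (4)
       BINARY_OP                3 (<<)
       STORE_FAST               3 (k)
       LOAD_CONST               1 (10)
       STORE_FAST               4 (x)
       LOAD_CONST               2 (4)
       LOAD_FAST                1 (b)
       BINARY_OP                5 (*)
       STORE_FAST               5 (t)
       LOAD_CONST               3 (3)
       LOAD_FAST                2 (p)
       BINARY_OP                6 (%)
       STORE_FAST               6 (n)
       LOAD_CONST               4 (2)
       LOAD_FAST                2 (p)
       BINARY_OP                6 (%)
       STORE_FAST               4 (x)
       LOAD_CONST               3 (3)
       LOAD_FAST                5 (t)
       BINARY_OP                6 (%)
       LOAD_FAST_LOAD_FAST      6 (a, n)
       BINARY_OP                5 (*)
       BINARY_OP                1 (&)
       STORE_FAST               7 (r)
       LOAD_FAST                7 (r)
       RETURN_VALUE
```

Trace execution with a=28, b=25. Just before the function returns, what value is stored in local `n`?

3

LOAD_FAST a → push 28. Stack: [28]
LOAD_CONST → push 10. Stack: [28, 10]
BINARY_OP + → 28 + 10 = 38. Stack: [38]
LOAD_FAST_LOAD_FAST a,a → push 28,28. Stack: [38, 28, 28]
BINARY_OP & → 28 & 28 = 28. Stack: [38, 28]
BINARY_OP * → 38 * 28 = 1064. Stack: [1064]
STORE_FAST p → p=1064. Stack: []
LOAD_FAST b → push 25. Stack: [25]
LOAD_CONST → push 4. Stack: [25, 4]
BINARY_OP << → 25 << 4 = 400. Stack: [400]
STORE_FAST k → k=400. Stack: []
LOAD_CONST → push 10. Stack: [10]
STORE_FAST x → x=10. Stack: []
LOAD_CONST → push 4. Stack: [4]
LOAD_FAST b → push 25. Stack: [4, 25]
BINARY_OP * → 4 * 25 = 100. Stack: [100]
STORE_FAST t → t=100. Stack: []
LOAD_CONST → push 3. Stack: [3]
LOAD_FAST p → push 1064. Stack: [3, 1064]
BINARY_OP % → 3 % 1064 = 3. Stack: [3]
STORE_FAST n → n=3. Stack: []
LOAD_CONST → push 2. Stack: [2]
LOAD_FAST p → push 1064. Stack: [2, 1064]
BINARY_OP % → 2 % 1064 = 2. Stack: [2]
STORE_FAST x → x=2. Stack: []
LOAD_CONST → push 3. Stack: [3]
LOAD_FAST t → push 100. Stack: [3, 100]
BINARY_OP % → 3 % 100 = 3. Stack: [3]
LOAD_FAST_LOAD_FAST a,n → push 28,3. Stack: [3, 28, 3]
BINARY_OP * → 28 * 3 = 84. Stack: [3, 84]
BINARY_OP & → 3 & 84 = 0. Stack: [0]
STORE_FAST r → r=0. Stack: []
LOAD_FAST r → push 0. Stack: [0]
RETURN_VALUE → return 0.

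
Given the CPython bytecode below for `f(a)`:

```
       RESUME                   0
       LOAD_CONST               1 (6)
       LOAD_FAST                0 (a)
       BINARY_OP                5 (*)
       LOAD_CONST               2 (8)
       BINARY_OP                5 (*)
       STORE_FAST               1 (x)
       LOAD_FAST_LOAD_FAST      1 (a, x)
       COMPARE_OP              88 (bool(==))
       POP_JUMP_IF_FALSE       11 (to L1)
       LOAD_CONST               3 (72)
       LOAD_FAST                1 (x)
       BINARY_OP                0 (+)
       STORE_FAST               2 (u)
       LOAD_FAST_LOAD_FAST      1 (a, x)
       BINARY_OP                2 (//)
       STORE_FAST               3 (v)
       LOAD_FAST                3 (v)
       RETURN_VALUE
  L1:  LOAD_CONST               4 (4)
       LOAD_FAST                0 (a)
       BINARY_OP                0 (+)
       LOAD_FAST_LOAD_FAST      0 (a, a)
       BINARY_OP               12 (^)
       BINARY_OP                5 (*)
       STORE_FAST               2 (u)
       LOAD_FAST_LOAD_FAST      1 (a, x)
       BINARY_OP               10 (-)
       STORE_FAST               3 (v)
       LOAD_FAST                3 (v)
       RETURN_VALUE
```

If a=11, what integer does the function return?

-517

LOAD_CONST → push 6. Stack: [6]
LOAD_FAST a → push 11. Stack: [6, 11]
BINARY_OP * → 6 * 11 = 66. Stack: [66]
LOAD_CONST → push 8. Stack: [66, 8]
BINARY_OP * → 66 * 8 = 528. Stack: [528]
STORE_FAST x → x=528. Stack: []
LOAD_FAST_LOAD_FAST a,x → push 11,528. Stack: [11, 528]
COMPARE_OP bool(==) → 11 vs 528 = False. Stack: [False]
POP_JUMP_IF_FALSE → pop False; jump. Stack: []
LOAD_CONST → push 4. Stack: [4]
LOAD_FAST a → push 11. Stack: [4, 11]
BINARY_OP + → 4 + 11 = 15. Stack: [15]
LOAD_FAST_LOAD_FAST a,a → push 11,11. Stack: [15, 11, 11]
BINARY_OP ^ → 11 ^ 11 = 0. Stack: [15, 0]
BINARY_OP * → 15 * 0 = 0. Stack: [0]
STORE_FAST u → u=0. Stack: []
LOAD_FAST_LOAD_FAST a,x → push 11,528. Stack: [11, 528]
BINARY_OP - → 11 - 528 = -517. Stack: [-517]
STORE_FAST v → v=-517. Stack: []
LOAD_FAST v → push -517. Stack: [-517]
RETURN_VALUE → return -517.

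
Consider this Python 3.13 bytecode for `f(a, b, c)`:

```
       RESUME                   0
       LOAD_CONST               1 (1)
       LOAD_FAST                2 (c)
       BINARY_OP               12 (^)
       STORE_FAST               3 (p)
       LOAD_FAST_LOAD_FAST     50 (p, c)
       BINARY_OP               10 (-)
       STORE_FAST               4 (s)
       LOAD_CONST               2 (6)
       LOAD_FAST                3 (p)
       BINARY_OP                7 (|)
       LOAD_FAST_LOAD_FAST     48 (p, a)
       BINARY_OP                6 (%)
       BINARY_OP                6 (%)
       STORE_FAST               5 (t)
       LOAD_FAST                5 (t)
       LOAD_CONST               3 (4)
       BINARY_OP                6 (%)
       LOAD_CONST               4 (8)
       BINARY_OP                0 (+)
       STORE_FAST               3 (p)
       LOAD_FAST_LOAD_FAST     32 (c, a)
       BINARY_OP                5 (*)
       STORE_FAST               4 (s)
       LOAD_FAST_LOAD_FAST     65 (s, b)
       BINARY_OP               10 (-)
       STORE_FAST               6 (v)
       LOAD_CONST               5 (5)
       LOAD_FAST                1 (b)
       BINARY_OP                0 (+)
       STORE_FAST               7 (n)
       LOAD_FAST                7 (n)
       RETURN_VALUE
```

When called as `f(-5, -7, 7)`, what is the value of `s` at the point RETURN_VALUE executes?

-35

LOAD_CONST → push 1. Stack: [1]
LOAD_FAST c → push 7. Stack: [1, 7]
BINARY_OP ^ → 1 ^ 7 = 6. Stack: [6]
STORE_FAST p → p=6. Stack: []
LOAD_FAST_LOAD_FAST p,c → push 6,7. Stack: [6, 7]
BINARY_OP - → 6 - 7 = -1. Stack: [-1]
STORE_FAST s → s=-1. Stack: []
LOAD_CONST → push 6. Stack: [6]
LOAD_FAST p → push 6. Stack: [6, 6]
BINARY_OP | → 6 | 6 = 6. Stack: [6]
LOAD_FAST_LOAD_FAST p,a → push 6,-5. Stack: [6, 6, -5]
BINARY_OP % → 6 % -5 = -4. Stack: [6, -4]
BINARY_OP % → 6 % -4 = -2. Stack: [-2]
STORE_FAST t → t=-2. Stack: []
LOAD_FAST t → push -2. Stack: [-2]
LOAD_CONST → push 4. Stack: [-2, 4]
BINARY_OP % → -2 % 4 = 2. Stack: [2]
LOAD_CONST → push 8. Stack: [2, 8]
BINARY_OP + → 2 + 8 = 10. Stack: [10]
STORE_FAST p → p=10. Stack: []
LOAD_FAST_LOAD_FAST c,a → push 7,-5. Stack: [7, -5]
BINARY_OP * → 7 * -5 = -35. Stack: [-35]
STORE_FAST s → s=-35. Stack: []
LOAD_FAST_LOAD_FAST s,b → push -35,-7. Stack: [-35, -7]
BINARY_OP - → -35 - -7 = -28. Stack: [-28]
STORE_FAST v → v=-28. Stack: []
LOAD_CONST → push 5. Stack: [5]
LOAD_FAST b → push -7. Stack: [5, -7]
BINARY_OP + → 5 + -7 = -2. Stack: [-2]
STORE_FAST n → n=-2. Stack: []
LOAD_FAST n → push -2. Stack: [-2]
RETURN_VALUE → return -2.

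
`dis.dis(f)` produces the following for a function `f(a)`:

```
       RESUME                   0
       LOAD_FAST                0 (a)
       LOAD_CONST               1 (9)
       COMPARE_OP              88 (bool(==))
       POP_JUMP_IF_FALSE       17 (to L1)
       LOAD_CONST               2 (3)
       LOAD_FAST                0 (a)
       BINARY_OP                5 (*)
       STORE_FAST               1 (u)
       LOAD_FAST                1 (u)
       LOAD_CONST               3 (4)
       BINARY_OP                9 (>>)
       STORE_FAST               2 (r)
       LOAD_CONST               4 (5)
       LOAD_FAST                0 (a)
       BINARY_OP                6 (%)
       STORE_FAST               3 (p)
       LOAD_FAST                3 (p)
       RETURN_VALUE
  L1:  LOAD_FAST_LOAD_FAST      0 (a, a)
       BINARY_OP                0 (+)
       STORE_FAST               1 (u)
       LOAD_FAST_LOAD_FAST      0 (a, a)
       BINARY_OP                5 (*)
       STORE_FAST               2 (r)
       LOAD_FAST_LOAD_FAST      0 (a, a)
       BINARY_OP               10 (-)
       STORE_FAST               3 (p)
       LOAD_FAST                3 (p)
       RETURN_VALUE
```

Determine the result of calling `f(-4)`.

0

LOAD_FAST a → push -4. Stack: [-4]
LOAD_CONST → push 9. Stack: [-4, 9]
COMPARE_OP bool(==) → -4 vs 9 = False. Stack: [False]
POP_JUMP_IF_FALSE → pop False; jump. Stack: []
LOAD_FAST_LOAD_FAST a,a → push -4,-4. Stack: [-4, -4]
BINARY_OP + → -4 + -4 = -8. Stack: [-8]
STORE_FAST u → u=-8. Stack: []
LOAD_FAST_LOAD_FAST a,a → push -4,-4. Stack: [-4, -4]
BINARY_OP * → -4 * -4 = 16. Stack: [16]
STORE_FAST r → r=16. Stack: []
LOAD_FAST_LOAD_FAST a,a → push -4,-4. Stack: [-4, -4]
BINARY_OP - → -4 - -4 = 0. Stack: [0]
STORE_FAST p → p=0. Stack: []
LOAD_FAST p → push 0. Stack: [0]
RETURN_VALUE → return 0.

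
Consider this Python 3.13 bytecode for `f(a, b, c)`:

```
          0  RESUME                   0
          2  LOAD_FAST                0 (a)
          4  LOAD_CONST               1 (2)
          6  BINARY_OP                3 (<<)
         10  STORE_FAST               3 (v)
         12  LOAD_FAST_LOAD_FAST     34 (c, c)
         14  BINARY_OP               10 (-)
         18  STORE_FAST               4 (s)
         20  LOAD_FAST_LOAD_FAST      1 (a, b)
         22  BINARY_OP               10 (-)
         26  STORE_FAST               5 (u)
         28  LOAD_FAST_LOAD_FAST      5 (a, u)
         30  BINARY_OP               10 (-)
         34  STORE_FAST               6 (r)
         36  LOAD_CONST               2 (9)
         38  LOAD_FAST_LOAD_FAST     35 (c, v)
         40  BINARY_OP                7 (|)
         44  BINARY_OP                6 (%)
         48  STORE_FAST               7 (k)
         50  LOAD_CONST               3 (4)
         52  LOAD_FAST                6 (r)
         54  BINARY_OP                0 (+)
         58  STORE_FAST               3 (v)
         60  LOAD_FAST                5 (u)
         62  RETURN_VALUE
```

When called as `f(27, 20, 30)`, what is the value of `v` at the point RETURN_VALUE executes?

24

LOAD_FAST a → push 27. Stack: [27]
LOAD_CONST → push 2. Stack: [27, 2]
BINARY_OP << → 27 << 2 = 108. Stack: [108]
STORE_FAST v → v=108. Stack: []
LOAD_FAST_LOAD_FAST c,c → push 30,30. Stack: [30, 30]
BINARY_OP - → 30 - 30 = 0. Stack: [0]
STORE_FAST s → s=0. Stack: []
LOAD_FAST_LOAD_FAST a,b → push 27,20. Stack: [27, 20]
BINARY_OP - → 27 - 20 = 7. Stack: [7]
STORE_FAST u → u=7. Stack: []
LOAD_FAST_LOAD_FAST a,u → push 27,7. Stack: [27, 7]
BINARY_OP - → 27 - 7 = 20. Stack: [20]
STORE_FAST r → r=20. Stack: []
LOAD_CONST → push 9. Stack: [9]
LOAD_FAST_LOAD_FAST c,v → push 30,108. Stack: [9, 30, 108]
BINARY_OP | → 30 | 108 = 126. Stack: [9, 126]
BINARY_OP % → 9 % 126 = 9. Stack: [9]
STORE_FAST k → k=9. Stack: []
LOAD_CONST → push 4. Stack: [4]
LOAD_FAST r → push 20. Stack: [4, 20]
BINARY_OP + → 4 + 20 = 24. Stack: [24]
STORE_FAST v → v=24. Stack: []
LOAD_FAST u → push 7. Stack: [7]
RETURN_VALUE → return 7.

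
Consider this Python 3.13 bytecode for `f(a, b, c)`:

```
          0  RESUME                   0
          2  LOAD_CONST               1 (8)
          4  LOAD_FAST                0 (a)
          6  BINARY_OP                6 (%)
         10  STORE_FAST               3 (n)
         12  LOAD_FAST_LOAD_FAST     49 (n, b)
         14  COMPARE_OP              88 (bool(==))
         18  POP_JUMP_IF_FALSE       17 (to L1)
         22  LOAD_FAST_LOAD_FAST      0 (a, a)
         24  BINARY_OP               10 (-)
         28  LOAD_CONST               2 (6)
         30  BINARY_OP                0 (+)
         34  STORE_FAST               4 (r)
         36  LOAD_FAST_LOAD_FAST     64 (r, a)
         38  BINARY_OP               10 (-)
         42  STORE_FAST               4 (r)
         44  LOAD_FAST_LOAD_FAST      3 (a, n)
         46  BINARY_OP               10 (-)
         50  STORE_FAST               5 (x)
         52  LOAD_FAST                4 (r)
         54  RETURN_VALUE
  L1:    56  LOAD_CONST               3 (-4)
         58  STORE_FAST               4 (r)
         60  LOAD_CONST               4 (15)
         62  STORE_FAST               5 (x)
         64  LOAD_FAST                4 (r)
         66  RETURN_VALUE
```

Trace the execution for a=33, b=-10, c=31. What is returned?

-4

LOAD_CONST → push 8. Stack: [8]
LOAD_FAST a → push 33. Stack: [8, 33]
BINARY_OP % → 8 % 33 = 8. Stack: [8]
STORE_FAST n → n=8. Stack: []
LOAD_FAST_LOAD_FAST n,b → push 8,-10. Stack: [8, -10]
COMPARE_OP bool(==) → 8 vs -10 = False. Stack: [False]
POP_JUMP_IF_FALSE → pop False; jump. Stack: []
LOAD_CONST → push -4. Stack: [-4]
STORE_FAST r → r=-4. Stack: []
LOAD_CONST → push 15. Stack: [15]
STORE_FAST x → x=15. Stack: []
LOAD_FAST r → push -4. Stack: [-4]
RETURN_VALUE → return -4.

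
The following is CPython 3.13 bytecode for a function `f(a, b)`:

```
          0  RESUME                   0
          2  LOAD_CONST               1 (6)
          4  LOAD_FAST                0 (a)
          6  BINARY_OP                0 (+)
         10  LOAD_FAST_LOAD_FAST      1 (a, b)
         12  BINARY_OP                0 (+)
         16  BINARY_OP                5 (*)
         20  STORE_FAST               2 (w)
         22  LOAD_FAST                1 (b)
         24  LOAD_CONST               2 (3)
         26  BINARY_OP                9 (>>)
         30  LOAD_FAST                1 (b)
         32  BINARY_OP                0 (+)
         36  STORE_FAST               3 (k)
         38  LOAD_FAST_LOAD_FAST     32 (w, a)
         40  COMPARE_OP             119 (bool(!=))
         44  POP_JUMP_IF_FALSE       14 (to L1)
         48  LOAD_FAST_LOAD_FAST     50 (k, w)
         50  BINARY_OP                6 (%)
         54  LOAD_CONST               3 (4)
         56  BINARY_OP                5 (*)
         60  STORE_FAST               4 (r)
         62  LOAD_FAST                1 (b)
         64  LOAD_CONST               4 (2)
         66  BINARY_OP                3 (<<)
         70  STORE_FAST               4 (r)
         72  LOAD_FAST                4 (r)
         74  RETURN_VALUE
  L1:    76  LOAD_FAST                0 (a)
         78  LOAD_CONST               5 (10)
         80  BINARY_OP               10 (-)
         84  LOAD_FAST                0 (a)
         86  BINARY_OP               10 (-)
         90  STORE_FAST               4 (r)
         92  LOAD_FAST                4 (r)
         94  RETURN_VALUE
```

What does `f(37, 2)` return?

8

LOAD_CONST → push 6. Stack: [6]
LOAD_FAST a → push 37. Stack: [6, 37]
BINARY_OP + → 6 + 37 = 43. Stack: [43]
LOAD_FAST_LOAD_FAST a,b → push 37,2. Stack: [43, 37, 2]
BINARY_OP + → 37 + 2 = 39. Stack: [43, 39]
BINARY_OP * → 43 * 39 = 1677. Stack: [1677]
STORE_FAST w → w=1677. Stack: []
LOAD_FAST b → push 2. Stack: [2]
LOAD_CONST → push 3. Stack: [2, 3]
BINARY_OP >> → 2 >> 3 = 0. Stack: [0]
LOAD_FAST b → push 2. Stack: [0, 2]
BINARY_OP + → 0 + 2 = 2. Stack: [2]
STORE_FAST k → k=2. Stack: []
LOAD_FAST_LOAD_FAST w,a → push 1677,37. Stack: [1677, 37]
COMPARE_OP bool(!=) → 1677 vs 37 = True. Stack: [True]
POP_JUMP_IF_FALSE → pop True; no jump. Stack: []
LOAD_FAST_LOAD_FAST k,w → push 2,1677. Stack: [2, 1677]
BINARY_OP % → 2 % 1677 = 2. Stack: [2]
LOAD_CONST → push 4. Stack: [2, 4]
BINARY_OP * → 2 * 4 = 8. Stack: [8]
STORE_FAST r → r=8. Stack: []
LOAD_FAST b → push 2. Stack: [2]
LOAD_CONST → push 2. Stack: [2, 2]
BINARY_OP << → 2 << 2 = 8. Stack: [8]
STORE_FAST r → r=8. Stack: []
LOAD_FAST r → push 8. Stack: [8]
RETURN_VALUE → return 8.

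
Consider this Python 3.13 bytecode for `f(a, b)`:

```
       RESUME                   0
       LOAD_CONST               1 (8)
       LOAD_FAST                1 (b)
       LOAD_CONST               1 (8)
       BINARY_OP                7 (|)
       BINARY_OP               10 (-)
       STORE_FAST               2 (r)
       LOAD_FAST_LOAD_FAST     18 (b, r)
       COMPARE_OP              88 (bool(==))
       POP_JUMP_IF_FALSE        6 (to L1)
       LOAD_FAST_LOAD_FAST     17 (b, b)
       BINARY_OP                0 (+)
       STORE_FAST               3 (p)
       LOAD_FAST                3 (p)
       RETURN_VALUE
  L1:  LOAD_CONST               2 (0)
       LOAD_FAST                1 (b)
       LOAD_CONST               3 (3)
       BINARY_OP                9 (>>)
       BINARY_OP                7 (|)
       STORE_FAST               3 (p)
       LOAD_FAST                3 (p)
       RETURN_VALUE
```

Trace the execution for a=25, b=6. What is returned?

0

LOAD_CONST → push 8. Stack: [8]
LOAD_FAST b → push 6. Stack: [8, 6]
LOAD_CONST → push 8. Stack: [8, 6, 8]
BINARY_OP | → 6 | 8 = 14. Stack: [8, 14]
BINARY_OP - → 8 - 14 = -6. Stack: [-6]
STORE_FAST r → r=-6. Stack: []
LOAD_FAST_LOAD_FAST b,r → push 6,-6. Stack: [6, -6]
COMPARE_OP bool(==) → 6 vs -6 = False. Stack: [False]
POP_JUMP_IF_FALSE → pop False; jump. Stack: []
LOAD_CONST → push 0. Stack: [0]
LOAD_FAST b → push 6. Stack: [0, 6]
LOAD_CONST → push 3. Stack: [0, 6, 3]
BINARY_OP >> → 6 >> 3 = 0. Stack: [0, 0]
BINARY_OP | → 0 | 0 = 0. Stack: [0]
STORE_FAST p → p=0. Stack: []
LOAD_FAST p → push 0. Stack: [0]
RETURN_VALUE → return 0.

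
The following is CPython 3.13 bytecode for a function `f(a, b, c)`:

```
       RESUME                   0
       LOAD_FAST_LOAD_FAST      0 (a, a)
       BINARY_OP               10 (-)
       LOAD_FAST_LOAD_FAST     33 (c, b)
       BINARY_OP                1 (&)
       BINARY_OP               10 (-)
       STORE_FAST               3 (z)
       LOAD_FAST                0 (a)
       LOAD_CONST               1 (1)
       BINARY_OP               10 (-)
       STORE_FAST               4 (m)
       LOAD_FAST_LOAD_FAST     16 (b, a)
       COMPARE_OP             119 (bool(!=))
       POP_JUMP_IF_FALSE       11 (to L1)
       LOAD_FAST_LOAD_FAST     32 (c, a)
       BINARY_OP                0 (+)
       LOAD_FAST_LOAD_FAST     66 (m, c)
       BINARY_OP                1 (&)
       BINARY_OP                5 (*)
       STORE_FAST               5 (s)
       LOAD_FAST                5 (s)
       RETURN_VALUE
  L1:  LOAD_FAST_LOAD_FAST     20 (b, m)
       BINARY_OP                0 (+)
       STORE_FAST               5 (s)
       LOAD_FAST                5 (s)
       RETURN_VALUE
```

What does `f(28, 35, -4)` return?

576

LOAD_FAST_LOAD_FAST a,a → push 28,28. Stack: [28, 28]
BINARY_OP - → 28 - 28 = 0. Stack: [0]
LOAD_FAST_LOAD_FAST c,b → push -4,35. Stack: [0, -4, 35]
BINARY_OP & → -4 & 35 = 32. Stack: [0, 32]
BINARY_OP - → 0 - 32 = -32. Stack: [-32]
STORE_FAST z → z=-32. Stack: []
LOAD_FAST a → push 28. Stack: [28]
LOAD_CONST → push 1. Stack: [28, 1]
BINARY_OP - → 28 - 1 = 27. Stack: [27]
STORE_FAST m → m=27. Stack: []
LOAD_FAST_LOAD_FAST b,a → push 35,28. Stack: [35, 28]
COMPARE_OP bool(!=) → 35 vs 28 = True. Stack: [True]
POP_JUMP_IF_FALSE → pop True; no jump. Stack: []
LOAD_FAST_LOAD_FAST c,a → push -4,28. Stack: [-4, 28]
BINARY_OP + → -4 + 28 = 24. Stack: [24]
LOAD_FAST_LOAD_FAST m,c → push 27,-4. Stack: [24, 27, -4]
BINARY_OP & → 27 & -4 = 24. Stack: [24, 24]
BINARY_OP * → 24 * 24 = 576. Stack: [576]
STORE_FAST s → s=576. Stack: []
LOAD_FAST s → push 576. Stack: [576]
RETURN_VALUE → return 576.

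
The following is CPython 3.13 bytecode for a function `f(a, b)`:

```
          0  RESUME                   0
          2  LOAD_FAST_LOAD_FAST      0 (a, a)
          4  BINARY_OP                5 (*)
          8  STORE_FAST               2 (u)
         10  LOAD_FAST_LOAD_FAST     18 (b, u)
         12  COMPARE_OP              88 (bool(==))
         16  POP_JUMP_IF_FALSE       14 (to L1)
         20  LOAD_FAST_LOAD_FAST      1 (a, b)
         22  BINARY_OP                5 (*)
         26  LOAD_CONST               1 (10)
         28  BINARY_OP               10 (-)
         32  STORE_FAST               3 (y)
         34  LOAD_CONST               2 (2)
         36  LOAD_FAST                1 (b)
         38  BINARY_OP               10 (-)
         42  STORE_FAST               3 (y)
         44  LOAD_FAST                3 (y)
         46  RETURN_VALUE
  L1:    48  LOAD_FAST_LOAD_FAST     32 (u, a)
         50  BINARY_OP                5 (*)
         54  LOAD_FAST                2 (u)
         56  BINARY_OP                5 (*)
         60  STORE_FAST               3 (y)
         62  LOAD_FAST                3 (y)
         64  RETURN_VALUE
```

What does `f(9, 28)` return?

LOAD_FAST_LOAD_FAST a,a → push 9,9. Stack: [9, 9]
BINARY_OP * → 9 * 9 = 81. Stack: [81]
STORE_FAST u → u=81. Stack: []
LOAD_FAST_LOAD_FAST b,u → push 28,81. Stack: [28, 81]
COMPARE_OP bool(==) → 28 vs 81 = False. Stack: [False]
POP_JUMP_IF_FALSE → pop False; jump. Stack: []
LOAD_FAST_LOAD_FAST u,a → push 81,9. Stack: [81, 9]
BINARY_OP * → 81 * 9 = 729. Stack: [729]
LOAD_FAST u → push 81. Stack: [729, 81]
BINARY_OP * → 729 * 81 = 59049. Stack: [59049]
STORE_FAST y → y=59049. Stack: []
LOAD_FAST y → push 59049. Stack: [59049]
RETURN_VALUE → return 59049.

59049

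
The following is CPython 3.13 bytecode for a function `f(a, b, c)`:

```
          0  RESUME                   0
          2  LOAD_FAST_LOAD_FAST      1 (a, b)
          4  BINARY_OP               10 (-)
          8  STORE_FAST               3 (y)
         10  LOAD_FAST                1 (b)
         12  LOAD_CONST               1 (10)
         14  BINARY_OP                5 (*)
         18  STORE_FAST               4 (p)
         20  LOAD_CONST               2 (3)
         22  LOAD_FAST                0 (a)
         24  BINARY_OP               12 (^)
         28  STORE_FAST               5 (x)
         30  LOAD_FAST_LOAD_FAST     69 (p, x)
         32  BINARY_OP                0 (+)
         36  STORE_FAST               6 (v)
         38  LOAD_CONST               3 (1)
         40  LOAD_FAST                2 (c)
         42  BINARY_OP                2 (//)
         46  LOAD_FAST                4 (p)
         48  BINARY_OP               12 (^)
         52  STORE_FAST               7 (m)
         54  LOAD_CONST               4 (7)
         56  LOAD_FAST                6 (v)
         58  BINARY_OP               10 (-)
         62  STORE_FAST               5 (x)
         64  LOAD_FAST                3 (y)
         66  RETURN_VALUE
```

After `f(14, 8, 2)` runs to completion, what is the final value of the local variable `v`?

93

LOAD_FAST_LOAD_FAST a,b → push 14,8. Stack: [14, 8]
BINARY_OP - → 14 - 8 = 6. Stack: [6]
STORE_FAST y → y=6. Stack: []
LOAD_FAST b → push 8. Stack: [8]
LOAD_CONST → push 10. Stack: [8, 10]
BINARY_OP * → 8 * 10 = 80. Stack: [80]
STORE_FAST p → p=80. Stack: []
LOAD_CONST → push 3. Stack: [3]
LOAD_FAST a → push 14. Stack: [3, 14]
BINARY_OP ^ → 3 ^ 14 = 13. Stack: [13]
STORE_FAST x → x=13. Stack: []
LOAD_FAST_LOAD_FAST p,x → push 80,13. Stack: [80, 13]
BINARY_OP + → 80 + 13 = 93. Stack: [93]
STORE_FAST v → v=93. Stack: []
LOAD_CONST → push 1. Stack: [1]
LOAD_FAST c → push 2. Stack: [1, 2]
BINARY_OP // → 1 // 2 = 0. Stack: [0]
LOAD_FAST p → push 80. Stack: [0, 80]
BINARY_OP ^ → 0 ^ 80 = 80. Stack: [80]
STORE_FAST m → m=80. Stack: []
LOAD_CONST → push 7. Stack: [7]
LOAD_FAST v → push 93. Stack: [7, 93]
BINARY_OP - → 7 - 93 = -86. Stack: [-86]
STORE_FAST x → x=-86. Stack: []
LOAD_FAST y → push 6. Stack: [6]
RETURN_VALUE → return 6.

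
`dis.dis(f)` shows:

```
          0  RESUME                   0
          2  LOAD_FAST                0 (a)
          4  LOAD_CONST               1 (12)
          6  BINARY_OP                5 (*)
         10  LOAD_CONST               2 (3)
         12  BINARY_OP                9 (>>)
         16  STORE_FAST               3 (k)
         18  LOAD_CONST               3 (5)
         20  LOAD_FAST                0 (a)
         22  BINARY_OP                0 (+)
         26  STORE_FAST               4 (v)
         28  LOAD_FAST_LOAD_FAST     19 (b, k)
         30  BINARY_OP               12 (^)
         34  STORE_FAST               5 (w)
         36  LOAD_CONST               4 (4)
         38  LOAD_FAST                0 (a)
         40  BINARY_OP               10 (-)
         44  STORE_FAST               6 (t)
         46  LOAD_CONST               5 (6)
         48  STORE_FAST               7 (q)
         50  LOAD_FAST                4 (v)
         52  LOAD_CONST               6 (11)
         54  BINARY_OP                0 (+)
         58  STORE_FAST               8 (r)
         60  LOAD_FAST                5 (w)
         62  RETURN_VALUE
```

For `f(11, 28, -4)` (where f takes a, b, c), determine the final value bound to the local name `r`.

27

LOAD_FAST a → push 11. Stack: [11]
LOAD_CONST → push 12. Stack: [11, 12]
BINARY_OP * → 11 * 12 = 132. Stack: [132]
LOAD_CONST → push 3. Stack: [132, 3]
BINARY_OP >> → 132 >> 3 = 16. Stack: [16]
STORE_FAST k → k=16. Stack: []
LOAD_CONST → push 5. Stack: [5]
LOAD_FAST a → push 11. Stack: [5, 11]
BINARY_OP + → 5 + 11 = 16. Stack: [16]
STORE_FAST v → v=16. Stack: []
LOAD_FAST_LOAD_FAST b,k → push 28,16. Stack: [28, 16]
BINARY_OP ^ → 28 ^ 16 = 12. Stack: [12]
STORE_FAST w → w=12. Stack: []
LOAD_CONST → push 4. Stack: [4]
LOAD_FAST a → push 11. Stack: [4, 11]
BINARY_OP - → 4 - 11 = -7. Stack: [-7]
STORE_FAST t → t=-7. Stack: []
LOAD_CONST → push 6. Stack: [6]
STORE_FAST q → q=6. Stack: []
LOAD_FAST v → push 16. Stack: [16]
LOAD_CONST → push 11. Stack: [16, 11]
BINARY_OP + → 16 + 11 = 27. Stack: [27]
STORE_FAST r → r=27. Stack: []
LOAD_FAST w → push 12. Stack: [12]
RETURN_VALUE → return 12.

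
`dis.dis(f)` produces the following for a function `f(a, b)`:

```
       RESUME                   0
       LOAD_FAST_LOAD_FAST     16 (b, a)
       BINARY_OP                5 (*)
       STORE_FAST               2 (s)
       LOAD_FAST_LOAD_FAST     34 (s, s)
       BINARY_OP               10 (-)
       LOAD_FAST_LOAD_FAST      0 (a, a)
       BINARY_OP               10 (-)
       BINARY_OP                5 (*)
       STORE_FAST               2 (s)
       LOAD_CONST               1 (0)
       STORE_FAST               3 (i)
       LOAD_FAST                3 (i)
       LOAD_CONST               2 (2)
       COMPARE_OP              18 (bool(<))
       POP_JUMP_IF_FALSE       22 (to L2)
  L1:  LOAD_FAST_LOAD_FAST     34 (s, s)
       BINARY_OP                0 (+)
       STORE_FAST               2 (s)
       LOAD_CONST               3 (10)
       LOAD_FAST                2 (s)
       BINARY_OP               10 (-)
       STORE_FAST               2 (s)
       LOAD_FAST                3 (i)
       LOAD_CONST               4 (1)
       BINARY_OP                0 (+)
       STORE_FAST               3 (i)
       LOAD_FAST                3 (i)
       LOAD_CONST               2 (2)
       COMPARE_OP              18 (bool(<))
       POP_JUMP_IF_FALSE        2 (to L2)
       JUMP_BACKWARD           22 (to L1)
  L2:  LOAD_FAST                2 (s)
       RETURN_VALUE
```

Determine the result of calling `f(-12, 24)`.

LOAD_FAST_LOAD_FAST b,a → push 24,-12. Stack: [24, -12]
BINARY_OP * → 24 * -12 = -288. Stack: [-288]
STORE_FAST s → s=-288. Stack: []
LOAD_FAST_LOAD_FAST s,s → push -288,-288. Stack: [-288, -288]
BINARY_OP - → -288 - -288 = 0. Stack: [0]
LOAD_FAST_LOAD_FAST a,a → push -12,-12. Stack: [0, -12, -12]
BINARY_OP - → -12 - -12 = 0. Stack: [0, 0]
BINARY_OP * → 0 * 0 = 0. Stack: [0]
STORE_FAST s → s=0. Stack: []
LOAD_CONST → push 0. Stack: [0]
STORE_FAST i → i=0. Stack: []
LOAD_FAST i → push 0. Stack: [0]
LOAD_CONST → push 2. Stack: [0, 2]
COMPARE_OP bool(<) → 0 vs 2 = True. Stack: [True]
POP_JUMP_IF_FALSE → pop True; no jump. Stack: []
LOAD_FAST_LOAD_FAST s,s → push 0,0. Stack: [0, 0]
BINARY_OP + → 0 + 0 = 0. Stack: [0]
STORE_FAST s → s=0. Stack: []
LOAD_CONST → push 10. Stack: [10]
LOAD_FAST s → push 0. Stack: [10, 0]
BINARY_OP - → 10 - 0 = 10. Stack: [10]
STORE_FAST s → s=10. Stack: []
LOAD_FAST i → push 0. Stack: [0]
LOAD_CONST → push 1. Stack: [0, 1]
BINARY_OP + → 0 + 1 = 1. Stack: [1]
STORE_FAST i → i=1. Stack: []
LOAD_FAST i → push 1. Stack: [1]
LOAD_CONST → push 2. Stack: [1, 2]
COMPARE_OP bool(<) → 1 vs 2 = True. Stack: [True]
POP_JUMP_IF_FALSE → pop True; no jump. Stack: []
LOAD_FAST_LOAD_FAST s,s → push 10,10. Stack: [10, 10]
BINARY_OP + → 10 + 10 = 20. Stack: [20]
STORE_FAST s → s=20. Stack: []
LOAD_CONST → push 10. Stack: [10]
LOAD_FAST s → push 20. Stack: [10, 20]
BINARY_OP - → 10 - 20 = -10. Stack: [-10]
STORE_FAST s → s=-10. Stack: []
LOAD_FAST i → push 1. Stack: [1]
LOAD_CONST → push 1. Stack: [1, 1]
BINARY_OP + → 1 + 1 = 2. Stack: [2]
STORE_FAST i → i=2. Stack: []
LOAD_FAST i → push 2. Stack: [2]
LOAD_CONST → push 2. Stack: [2, 2]
COMPARE_OP bool(<) → 2 vs 2 = False. Stack: [False]
POP_JUMP_IF_FALSE → pop False; jump. Stack: []
LOAD_FAST s → push -10. Stack: [-10]
RETURN_VALUE → return -10.

-10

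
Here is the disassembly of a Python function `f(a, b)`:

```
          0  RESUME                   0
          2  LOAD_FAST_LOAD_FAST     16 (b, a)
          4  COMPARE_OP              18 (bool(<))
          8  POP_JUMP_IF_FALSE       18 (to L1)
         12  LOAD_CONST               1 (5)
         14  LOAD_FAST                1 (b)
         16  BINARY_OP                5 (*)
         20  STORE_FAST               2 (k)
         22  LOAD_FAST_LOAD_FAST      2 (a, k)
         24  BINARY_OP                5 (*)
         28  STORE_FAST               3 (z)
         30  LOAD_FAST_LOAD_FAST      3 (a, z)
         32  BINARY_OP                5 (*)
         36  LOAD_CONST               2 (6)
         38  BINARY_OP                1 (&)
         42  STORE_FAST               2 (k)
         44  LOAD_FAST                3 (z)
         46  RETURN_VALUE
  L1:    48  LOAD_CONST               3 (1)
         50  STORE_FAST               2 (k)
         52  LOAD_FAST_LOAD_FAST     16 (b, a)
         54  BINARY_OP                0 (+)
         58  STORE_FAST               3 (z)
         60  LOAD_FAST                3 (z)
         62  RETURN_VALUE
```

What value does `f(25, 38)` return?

63

LOAD_FAST_LOAD_FAST b,a → push 38,25. Stack: [38, 25]
COMPARE_OP bool(<) → 38 vs 25 = False. Stack: [False]
POP_JUMP_IF_FALSE → pop False; jump. Stack: []
LOAD_CONST → push 1. Stack: [1]
STORE_FAST k → k=1. Stack: []
LOAD_FAST_LOAD_FAST b,a → push 38,25. Stack: [38, 25]
BINARY_OP + → 38 + 25 = 63. Stack: [63]
STORE_FAST z → z=63. Stack: []
LOAD_FAST z → push 63. Stack: [63]
RETURN_VALUE → return 63.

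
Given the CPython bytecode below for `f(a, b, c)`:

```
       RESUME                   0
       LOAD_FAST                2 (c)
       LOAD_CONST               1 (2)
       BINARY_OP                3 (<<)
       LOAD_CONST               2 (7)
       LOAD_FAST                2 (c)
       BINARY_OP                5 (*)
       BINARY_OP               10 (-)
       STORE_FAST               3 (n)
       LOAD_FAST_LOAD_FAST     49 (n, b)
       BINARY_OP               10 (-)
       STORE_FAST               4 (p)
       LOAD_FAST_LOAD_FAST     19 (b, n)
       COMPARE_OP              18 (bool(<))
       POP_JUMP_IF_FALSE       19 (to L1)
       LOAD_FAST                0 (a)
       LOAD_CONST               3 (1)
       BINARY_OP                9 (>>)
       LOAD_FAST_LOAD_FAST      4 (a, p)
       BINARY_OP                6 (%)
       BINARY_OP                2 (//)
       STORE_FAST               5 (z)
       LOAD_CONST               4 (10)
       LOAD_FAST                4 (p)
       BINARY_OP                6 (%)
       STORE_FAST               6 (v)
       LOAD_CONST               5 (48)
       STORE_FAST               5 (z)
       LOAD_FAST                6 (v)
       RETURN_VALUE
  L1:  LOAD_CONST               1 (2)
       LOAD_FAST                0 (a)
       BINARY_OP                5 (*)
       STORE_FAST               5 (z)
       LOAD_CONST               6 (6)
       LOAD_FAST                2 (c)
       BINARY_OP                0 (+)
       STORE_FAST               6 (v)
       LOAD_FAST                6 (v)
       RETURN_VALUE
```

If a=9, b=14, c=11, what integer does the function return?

17

LOAD_FAST c → push 11. Stack: [11]
LOAD_CONST → push 2. Stack: [11, 2]
BINARY_OP << → 11 << 2 = 44. Stack: [44]
LOAD_CONST → push 7. Stack: [44, 7]
LOAD_FAST c → push 11. Stack: [44, 7, 11]
BINARY_OP * → 7 * 11 = 77. Stack: [44, 77]
BINARY_OP - → 44 - 77 = -33. Stack: [-33]
STORE_FAST n → n=-33. Stack: []
LOAD_FAST_LOAD_FAST n,b → push -33,14. Stack: [-33, 14]
BINARY_OP - → -33 - 14 = -47. Stack: [-47]
STORE_FAST p → p=-47. Stack: []
LOAD_FAST_LOAD_FAST b,n → push 14,-33. Stack: [14, -33]
COMPARE_OP bool(<) → 14 vs -33 = False. Stack: [False]
POP_JUMP_IF_FALSE → pop False; jump. Stack: []
LOAD_CONST → push 2. Stack: [2]
LOAD_FAST a → push 9. Stack: [2, 9]
BINARY_OP * → 2 * 9 = 18. Stack: [18]
STORE_FAST z → z=18. Stack: []
LOAD_CONST → push 6. Stack: [6]
LOAD_FAST c → push 11. Stack: [6, 11]
BINARY_OP + → 6 + 11 = 17. Stack: [17]
STORE_FAST v → v=17. Stack: []
LOAD_FAST v → push 17. Stack: [17]
RETURN_VALUE → return 17.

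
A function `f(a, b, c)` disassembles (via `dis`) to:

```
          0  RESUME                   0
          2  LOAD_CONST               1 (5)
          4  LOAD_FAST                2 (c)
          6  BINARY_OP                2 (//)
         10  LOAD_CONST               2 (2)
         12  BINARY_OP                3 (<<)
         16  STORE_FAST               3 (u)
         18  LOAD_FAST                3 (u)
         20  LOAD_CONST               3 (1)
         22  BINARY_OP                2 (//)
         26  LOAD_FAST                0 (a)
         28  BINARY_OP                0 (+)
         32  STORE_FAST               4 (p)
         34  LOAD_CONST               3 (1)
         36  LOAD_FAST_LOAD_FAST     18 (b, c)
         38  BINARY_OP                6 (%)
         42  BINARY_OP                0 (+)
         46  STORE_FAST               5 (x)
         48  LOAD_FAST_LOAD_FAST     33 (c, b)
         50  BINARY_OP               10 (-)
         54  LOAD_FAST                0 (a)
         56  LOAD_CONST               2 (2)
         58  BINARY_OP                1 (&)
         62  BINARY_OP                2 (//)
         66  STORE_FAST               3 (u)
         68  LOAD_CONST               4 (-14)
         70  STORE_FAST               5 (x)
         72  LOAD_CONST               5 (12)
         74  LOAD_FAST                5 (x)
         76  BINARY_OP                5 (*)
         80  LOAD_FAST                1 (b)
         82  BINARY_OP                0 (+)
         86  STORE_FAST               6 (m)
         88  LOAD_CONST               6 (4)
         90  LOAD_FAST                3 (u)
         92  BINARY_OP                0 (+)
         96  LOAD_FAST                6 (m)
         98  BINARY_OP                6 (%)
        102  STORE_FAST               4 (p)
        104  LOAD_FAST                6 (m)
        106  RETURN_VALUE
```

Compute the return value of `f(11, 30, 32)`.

LOAD_CONST → push 5. Stack: [5]
LOAD_FAST c → push 32. Stack: [5, 32]
BINARY_OP // → 5 // 32 = 0. Stack: [0]
LOAD_CONST → push 2. Stack: [0, 2]
BINARY_OP << → 0 << 2 = 0. Stack: [0]
STORE_FAST u → u=0. Stack: []
LOAD_FAST u → push 0. Stack: [0]
LOAD_CONST → push 1. Stack: [0, 1]
BINARY_OP // → 0 // 1 = 0. Stack: [0]
LOAD_FAST a → push 11. Stack: [0, 11]
BINARY_OP + → 0 + 11 = 11. Stack: [11]
STORE_FAST p → p=11. Stack: []
LOAD_CONST → push 1. Stack: [1]
LOAD_FAST_LOAD_FAST b,c → push 30,32. Stack: [1, 30, 32]
BINARY_OP % → 30 % 32 = 30. Stack: [1, 30]
BINARY_OP + → 1 + 30 = 31. Stack: [31]
STORE_FAST x → x=31. Stack: []
LOAD_FAST_LOAD_FAST c,b → push 32,30. Stack: [32, 30]
BINARY_OP - → 32 - 30 = 2. Stack: [2]
LOAD_FAST a → push 11. Stack: [2, 11]
LOAD_CONST → push 2. Stack: [2, 11, 2]
BINARY_OP & → 11 & 2 = 2. Stack: [2, 2]
BINARY_OP // → 2 // 2 = 1. Stack: [1]
STORE_FAST u → u=1. Stack: []
LOAD_CONST → push -14. Stack: [-14]
STORE_FAST x → x=-14. Stack: []
LOAD_CONST → push 12. Stack: [12]
LOAD_FAST x → push -14. Stack: [12, -14]
BINARY_OP * → 12 * -14 = -168. Stack: [-168]
LOAD_FAST b → push 30. Stack: [-168, 30]
BINARY_OP + → -168 + 30 = -138. Stack: [-138]
STORE_FAST m → m=-138. Stack: []
LOAD_CONST → push 4. Stack: [4]
LOAD_FAST u → push 1. Stack: [4, 1]
BINARY_OP + → 4 + 1 = 5. Stack: [5]
LOAD_FAST m → push -138. Stack: [5, -138]
BINARY_OP % → 5 % -138 = -133. Stack: [-133]
STORE_FAST p → p=-133. Stack: []
LOAD_FAST m → push -138. Stack: [-138]
RETURN_VALUE → return -138.

-138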